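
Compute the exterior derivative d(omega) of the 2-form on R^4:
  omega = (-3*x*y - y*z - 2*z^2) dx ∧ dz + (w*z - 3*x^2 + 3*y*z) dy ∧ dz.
d(omega) = (-3*x + z) dx ∧ dy ∧ dz + (z) dy ∧ dz ∧ dw

For a 2-form omega = sum_{i<j} g_{ij} dx_i ∧ dx_j, the exterior derivative is
  d(omega) = sum_{i<j} d(g_{ij}) ∧ dx_i ∧ dx_j = sum_{i<j, k} (∂g_{ij}/∂x_k) dx_k ∧ dx_i ∧ dx_j.
Expand each term, using dx_k ∧ dx_i ∧ dx_j = sgn(permutation) dx_{(a)} ∧ dx_{(b)} ∧ dx_{(c)} with (a < b < c) sorted:
  d(-3*x*y - y*z - 2*z^2) includes (∂/∂y)(-3*x*y - y*z - 2*z^2) dy = (-3*x - z) dy, which multiplied by dx ∧ dz gives (3*x + z) dx ∧ dy ∧ dz
  d(w*z - 3*x^2 + 3*y*z) includes (∂/∂x)(w*z - 3*x^2 + 3*y*z) dx = (-6*x) dx, which multiplied by dy ∧ dz gives (-6*x) dx ∧ dy ∧ dz
  d(w*z - 3*x^2 + 3*y*z) includes (∂/∂w)(w*z - 3*x^2 + 3*y*z) dw = (z) dw, which multiplied by dy ∧ dz gives (z) dy ∧ dz ∧ dw
Collecting like 3-forms: d(omega) = (-3*x + z) dx ∧ dy ∧ dz + (z) dy ∧ dz ∧ dw.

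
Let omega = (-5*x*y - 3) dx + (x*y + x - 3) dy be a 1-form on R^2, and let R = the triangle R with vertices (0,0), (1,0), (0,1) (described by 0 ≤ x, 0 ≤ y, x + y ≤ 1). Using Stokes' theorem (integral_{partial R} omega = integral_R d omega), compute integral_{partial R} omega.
integral_(partial R) omega = 3/2

Stokes: integral_partial_R omega = integral_R d omega with d omega = (∂Q/∂x - ∂P/∂y) dx ∧ dy.
  ∂Q/∂x = y + 1
  ∂P/∂y = -5*x
  integrand = ∂Q/∂x - ∂P/∂y = 5*x + y + 1.
Integrating over R: integral_0^1 integral_0^{1-x} (5*x + y + 1) dy dx = 3/2.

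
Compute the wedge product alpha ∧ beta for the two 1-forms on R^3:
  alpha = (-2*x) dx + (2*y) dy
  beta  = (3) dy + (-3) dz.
alpha ∧ beta = (-6*x) dx ∧ dy + (6*x) dx ∧ dz + (-6*y) dy ∧ dz

Distribute the wedge, using dx_i ∧ dx_j = -dx_j ∧ dx_i and dx_i ∧ dx_i = 0. For each pair (i, j) with i < j, the coefficient of dx_i ∧ dx_j in alpha ∧ beta is (alpha_i * beta_j - alpha_j * beta_i). Collecting: alpha ∧ beta = (-6*x) dx ∧ dy + (6*x) dx ∧ dz + (-6*y) dy ∧ dz.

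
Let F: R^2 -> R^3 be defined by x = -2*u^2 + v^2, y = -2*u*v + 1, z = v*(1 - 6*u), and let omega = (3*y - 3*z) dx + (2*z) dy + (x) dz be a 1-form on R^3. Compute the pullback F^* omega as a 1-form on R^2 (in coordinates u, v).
F^* omega = (-36*u^2*v + 24*u*v^2 + 12*u*v - 12*u - 6*v^3 - 4*v^2) du + (12*u^3 + 24*u^2*v - 2*u^2 + 18*u*v^2 - 4*u*v - 5*v^2 + 6*v) dv

Using F^*(f dg) = (f ∘ F) d(g ∘ F), substitute each coordinate x_i by F_i(u, v) in f_i, and replace dx_i by d F_i = (∂F_i/∂u) du + (∂F_i/∂v) dv.
  For the x component: f_1(F) = 12*u*v - 3*v + 3; d F_1 = (-4*u) du + (2*v) dv
  For the y component: f_2(F) = 2*v*(1 - 6*u); d F_2 = (-2*v) du + (-2*u) dv
  For the z component: f_3(F) = -2*u^2 + v^2; d F_3 = (-6*v) du + (1 - 6*u) dv
Combining and collecting du, dv coefficients:
  coeff of du: -36*u^2*v + 24*u*v^2 + 12*u*v - 12*u - 6*v^3 - 4*v^2
  coeff of dv: 12*u^3 + 24*u^2*v - 2*u^2 + 18*u*v^2 - 4*u*v - 5*v^2 + 6*v
F^* omega = (-36*u^2*v + 24*u*v^2 + 12*u*v - 12*u - 6*v^3 - 4*v^2) du + (12*u^3 + 24*u^2*v - 2*u^2 + 18*u*v^2 - 4*u*v - 5*v^2 + 6*v) dv.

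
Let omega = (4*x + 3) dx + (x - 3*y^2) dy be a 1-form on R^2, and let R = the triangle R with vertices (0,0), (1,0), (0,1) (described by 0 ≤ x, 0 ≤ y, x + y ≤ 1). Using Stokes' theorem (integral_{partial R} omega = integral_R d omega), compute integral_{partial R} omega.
integral_(partial R) omega = 1/2

Stokes: integral_partial_R omega = integral_R d omega with d omega = (∂Q/∂x - ∂P/∂y) dx ∧ dy.
  ∂Q/∂x = 1
  ∂P/∂y = 0
  integrand = ∂Q/∂x - ∂P/∂y = 1.
Integrating over R: integral_0^1 integral_0^{1-x} (1) dy dx = 1/2.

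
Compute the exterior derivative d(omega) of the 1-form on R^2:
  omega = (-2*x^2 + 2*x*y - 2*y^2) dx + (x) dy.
d(omega) = (-2*x + 4*y + 1) dx ∧ dy

For a 1-form omega = sum_i f_i dx_i, the exterior derivative is
  d(omega) = sum_{i < j} (∂f_j/∂x_i - ∂f_i/∂x_j) dx_i ∧ dx_j.
  coefficient of dx ∧ dy: ∂f_2/∂x - ∂f_1/∂y = ∂(x)/∂x - ∂(-2*x^2 + 2*x*y - 2*y^2)/∂y = -2*x + 4*y + 1
Assembling: d(omega) = (-2*x + 4*y + 1) dx ∧ dy.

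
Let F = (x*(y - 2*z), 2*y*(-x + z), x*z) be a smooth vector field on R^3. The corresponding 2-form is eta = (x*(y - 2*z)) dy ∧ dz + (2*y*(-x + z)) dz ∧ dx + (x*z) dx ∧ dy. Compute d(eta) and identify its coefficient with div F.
d(eta) = (-x + y) dx ∧ dy ∧ dz; div F = -x + y

For a 2-form in R^3 of the form above, applying d gives a 3-form with coefficient ∂P/∂x + ∂Q/∂y + ∂R/∂z:
  ∂P/∂x = y - 2*z
  ∂Q/∂y = -2*x + 2*z
  ∂R/∂z = x
Sum = -x + y, which is exactly div F.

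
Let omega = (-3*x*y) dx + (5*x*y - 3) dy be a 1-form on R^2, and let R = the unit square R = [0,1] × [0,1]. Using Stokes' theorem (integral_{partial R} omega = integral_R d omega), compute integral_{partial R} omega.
integral_(partial R) omega = 4

Stokes: integral_partial_R omega = integral_R d omega with d omega = (∂Q/∂x - ∂P/∂y) dx ∧ dy.
  ∂Q/∂x = 5*y
  ∂P/∂y = -3*x
  integrand = ∂Q/∂x - ∂P/∂y = 3*x + 5*y.
Integrating over R: integral_0^1 integral_0^1 (3*x + 5*y) dx dy = 4.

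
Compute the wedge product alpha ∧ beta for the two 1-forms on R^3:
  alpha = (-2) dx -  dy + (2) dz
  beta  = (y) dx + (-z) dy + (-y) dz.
alpha ∧ beta = (y + 2*z) dx ∧ dy + (y + 2*z) dy ∧ dz

Distribute the wedge, using dx_i ∧ dx_j = -dx_j ∧ dx_i and dx_i ∧ dx_i = 0. For each pair (i, j) with i < j, the coefficient of dx_i ∧ dx_j in alpha ∧ beta is (alpha_i * beta_j - alpha_j * beta_i). Collecting: alpha ∧ beta = (y + 2*z) dx ∧ dy + (y + 2*z) dy ∧ dz.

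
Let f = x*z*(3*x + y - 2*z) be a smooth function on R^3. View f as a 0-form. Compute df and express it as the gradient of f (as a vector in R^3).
df = (z*(6*x + y - 2*z)) dx + (x*z) dy + (x*(3*x + y - 4*z)) dz; grad f = (z*(6*x + y - 2*z), x*z, x*(3*x + y - 4*z))

For a 0-form f, d f = (∂f/∂x) dx + (∂f/∂y) dy + (∂f/∂z) dz. The components of the vector representation are exactly the entries of grad f in Cartesian coordinates:
  ∂f/∂x = z*(6*x + y - 2*z)
  ∂f/∂y = x*z
  ∂f/∂z = x*(3*x + y - 4*z).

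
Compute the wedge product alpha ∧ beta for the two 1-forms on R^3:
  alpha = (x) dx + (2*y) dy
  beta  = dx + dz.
alpha ∧ beta = (x) dx ∧ dz + (-2*y) dx ∧ dy + (2*y) dy ∧ dz

Distribute the wedge, using dx_i ∧ dx_j = -dx_j ∧ dx_i and dx_i ∧ dx_i = 0. For each pair (i, j) with i < j, the coefficient of dx_i ∧ dx_j in alpha ∧ beta is (alpha_i * beta_j - alpha_j * beta_i). Collecting: alpha ∧ beta = (x) dx ∧ dz + (-2*y) dx ∧ dy + (2*y) dy ∧ dz.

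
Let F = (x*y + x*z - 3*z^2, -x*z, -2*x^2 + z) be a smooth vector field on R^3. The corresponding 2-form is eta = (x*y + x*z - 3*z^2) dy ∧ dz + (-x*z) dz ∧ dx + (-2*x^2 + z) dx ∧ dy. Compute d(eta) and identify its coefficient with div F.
d(eta) = (y + z + 1) dx ∧ dy ∧ dz; div F = y + z + 1

For a 2-form in R^3 of the form above, applying d gives a 3-form with coefficient ∂P/∂x + ∂Q/∂y + ∂R/∂z:
  ∂P/∂x = y + z
  ∂Q/∂y = 0
  ∂R/∂z = 1
Sum = y + z + 1, which is exactly div F.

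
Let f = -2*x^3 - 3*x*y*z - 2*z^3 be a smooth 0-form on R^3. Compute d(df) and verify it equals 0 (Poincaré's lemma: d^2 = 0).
d(df) = 0

Step 1: df = sum_i (∂f/∂x_i) dx_i = (-6*x^2 - 3*y*z) dx + (-3*x*z) dy + (-3*x*y - 6*z^2) dz.
Step 2: Apply d again. Using the 1-form formula, the coefficient of dx ∧ dy in d(df) is ∂^2 f/∂x ∂y - ∂^2 f/∂y ∂x = (-3*z) - (-3*z) = 0 (equality of mixed partials for smooth f).
Similarly for dx ∧ dz and dy ∧ dz — all coefficients vanish. So d(df) = 0.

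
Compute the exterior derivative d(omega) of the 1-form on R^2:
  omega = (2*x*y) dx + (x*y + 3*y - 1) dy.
d(omega) = (-2*x + y) dx ∧ dy

For a 1-form omega = sum_i f_i dx_i, the exterior derivative is
  d(omega) = sum_{i < j} (∂f_j/∂x_i - ∂f_i/∂x_j) dx_i ∧ dx_j.
  coefficient of dx ∧ dy: ∂f_2/∂x - ∂f_1/∂y = ∂(x*y + 3*y - 1)/∂x - ∂(2*x*y)/∂y = -2*x + y
Assembling: d(omega) = (-2*x + y) dx ∧ dy.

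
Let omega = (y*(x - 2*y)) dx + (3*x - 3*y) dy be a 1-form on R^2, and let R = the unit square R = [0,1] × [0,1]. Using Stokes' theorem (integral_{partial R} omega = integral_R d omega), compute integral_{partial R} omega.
integral_(partial R) omega = 9/2

Stokes: integral_partial_R omega = integral_R d omega with d omega = (∂Q/∂x - ∂P/∂y) dx ∧ dy.
  ∂Q/∂x = 3
  ∂P/∂y = x - 4*y
  integrand = ∂Q/∂x - ∂P/∂y = -x + 4*y + 3.
Integrating over R: integral_0^1 integral_0^1 (-x + 4*y + 3) dx dy = 9/2.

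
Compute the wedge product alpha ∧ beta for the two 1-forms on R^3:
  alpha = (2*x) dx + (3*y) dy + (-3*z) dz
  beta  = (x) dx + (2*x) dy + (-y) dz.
alpha ∧ beta = (x*(4*x - 3*y)) dx ∧ dy + (x*(-2*y + 3*z)) dx ∧ dz + (6*x*z - 3*y^2) dy ∧ dz

Distribute the wedge, using dx_i ∧ dx_j = -dx_j ∧ dx_i and dx_i ∧ dx_i = 0. For each pair (i, j) with i < j, the coefficient of dx_i ∧ dx_j in alpha ∧ beta is (alpha_i * beta_j - alpha_j * beta_i). Collecting: alpha ∧ beta = (x*(4*x - 3*y)) dx ∧ dy + (x*(-2*y + 3*z)) dx ∧ dz + (6*x*z - 3*y^2) dy ∧ dz.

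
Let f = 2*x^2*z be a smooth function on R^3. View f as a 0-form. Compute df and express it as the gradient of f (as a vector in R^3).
df = (4*x*z) dx + (0) dy + (2*x^2) dz; grad f = (4*x*z, 0, 2*x^2)

For a 0-form f, d f = (∂f/∂x) dx + (∂f/∂y) dy + (∂f/∂z) dz. The components of the vector representation are exactly the entries of grad f in Cartesian coordinates:
  ∂f/∂x = 4*x*z
  ∂f/∂y = 0
  ∂f/∂z = 2*x^2.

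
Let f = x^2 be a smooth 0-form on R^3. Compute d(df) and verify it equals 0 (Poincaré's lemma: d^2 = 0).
d(df) = 0

Step 1: df = sum_i (∂f/∂x_i) dx_i = (2*x) dx + (0) dy + (0) dz.
Step 2: Apply d again. Using the 1-form formula, the coefficient of dx ∧ dy in d(df) is ∂^2 f/∂x ∂y - ∂^2 f/∂y ∂x = (0) - (0) = 0 (equality of mixed partials for smooth f).
Similarly for dx ∧ dz and dy ∧ dz — all coefficients vanish. So d(df) = 0.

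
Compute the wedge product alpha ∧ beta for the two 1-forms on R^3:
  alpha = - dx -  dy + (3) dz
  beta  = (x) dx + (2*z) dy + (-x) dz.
alpha ∧ beta = (x - 2*z) dx ∧ dy + (-2*x) dx ∧ dz + (x - 6*z) dy ∧ dz

Distribute the wedge, using dx_i ∧ dx_j = -dx_j ∧ dx_i and dx_i ∧ dx_i = 0. For each pair (i, j) with i < j, the coefficient of dx_i ∧ dx_j in alpha ∧ beta is (alpha_i * beta_j - alpha_j * beta_i). Collecting: alpha ∧ beta = (x - 2*z) dx ∧ dy + (-2*x) dx ∧ dz + (x - 6*z) dy ∧ dz.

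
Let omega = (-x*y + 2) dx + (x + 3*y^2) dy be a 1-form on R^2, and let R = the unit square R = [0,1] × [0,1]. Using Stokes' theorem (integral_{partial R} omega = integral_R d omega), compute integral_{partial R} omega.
integral_(partial R) omega = 3/2

Stokes: integral_partial_R omega = integral_R d omega with d omega = (∂Q/∂x - ∂P/∂y) dx ∧ dy.
  ∂Q/∂x = 1
  ∂P/∂y = -x
  integrand = ∂Q/∂x - ∂P/∂y = x + 1.
Integrating over R: integral_0^1 integral_0^1 (x + 1) dx dy = 3/2.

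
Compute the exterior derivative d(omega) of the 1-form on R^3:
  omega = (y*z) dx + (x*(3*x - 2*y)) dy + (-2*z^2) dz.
d(omega) = (6*x - 2*y - z) dx ∧ dy + (-y) dx ∧ dz

For a 1-form omega = sum_i f_i dx_i, the exterior derivative is
  d(omega) = sum_{i < j} (∂f_j/∂x_i - ∂f_i/∂x_j) dx_i ∧ dx_j.
  coefficient of dx ∧ dy: ∂f_2/∂x - ∂f_1/∂y = ∂(x*(3*x - 2*y))/∂x - ∂(y*z)/∂y = 6*x - 2*y - z
  coefficient of dx ∧ dz: ∂f_3/∂x - ∂f_1/∂z = ∂(-2*z^2)/∂x - ∂(y*z)/∂z = -y
Assembling: d(omega) = (6*x - 2*y - z) dx ∧ dy + (-y) dx ∧ dz.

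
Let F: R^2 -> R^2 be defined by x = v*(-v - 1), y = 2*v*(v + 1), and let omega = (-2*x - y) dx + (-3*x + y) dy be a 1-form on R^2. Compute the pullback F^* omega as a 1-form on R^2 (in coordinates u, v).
F^* omega = (10*v*(2*v^2 + 3*v + 1)) dv

Using F^*(f dg) = (f ∘ F) d(g ∘ F), substitute each coordinate x_i by F_i(u, v) in f_i, and replace dx_i by d F_i = (∂F_i/∂u) du + (∂F_i/∂v) dv.
  For the x component: f_1(F) = 0; d F_1 = (0) du + (-2*v - 1) dv
  For the y component: f_2(F) = 5*v*(v + 1); d F_2 = (0) du + (4*v + 2) dv
Combining and collecting du, dv coefficients:
  coeff of du: 0
  coeff of dv: 10*v*(2*v^2 + 3*v + 1)
F^* omega = (10*v*(2*v^2 + 3*v + 1)) dv.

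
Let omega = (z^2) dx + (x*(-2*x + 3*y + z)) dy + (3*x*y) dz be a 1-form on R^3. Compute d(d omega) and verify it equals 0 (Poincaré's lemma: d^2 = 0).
d(d omega) = 0

Step 1: d omega = sum_{i<j} (∂f_j/∂x_i - ∂f_i/∂x_j) dx_i ∧ dx_j:
  coeff of dx ∧ dy: -4*x + 3*y + z
  coeff of dx ∧ dz: 3*y - 2*z
  coeff of dy ∧ dz: 2*x
Step 2: Apply d again to each 2-form coefficient. The only possible 3-form in R^3 is dx ∧ dy ∧ dz, with coefficient
  ∂(coeff of dy∧dz)/∂x - ∂(coeff of dx∧dz)/∂y + ∂(coeff of dx∧dy)/∂z
  = ∂/∂x (2*x) - ∂/∂y (3*y - 2*z) + ∂/∂z (-4*x + 3*y + z).
Each of these terms simplifies to sums of mixed partials that cancel in pairs. The result is 0 (by equality of mixed partials for smooth functions — Schwarz / Clairaut).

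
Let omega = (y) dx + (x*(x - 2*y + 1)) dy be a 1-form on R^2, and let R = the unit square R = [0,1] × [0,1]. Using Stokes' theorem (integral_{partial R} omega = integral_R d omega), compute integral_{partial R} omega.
integral_(partial R) omega = 0

Stokes: integral_partial_R omega = integral_R d omega with d omega = (∂Q/∂x - ∂P/∂y) dx ∧ dy.
  ∂Q/∂x = 2*x - 2*y + 1
  ∂P/∂y = 1
  integrand = ∂Q/∂x - ∂P/∂y = 2*x - 2*y.
Integrating over R: integral_0^1 integral_0^1 (2*x - 2*y) dx dy = 0.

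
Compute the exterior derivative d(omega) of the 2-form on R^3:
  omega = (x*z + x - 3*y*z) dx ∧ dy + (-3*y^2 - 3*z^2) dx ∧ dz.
d(omega) = (x + 3*y) dx ∧ dy ∧ dz

For a 2-form omega = sum_{i<j} g_{ij} dx_i ∧ dx_j, the exterior derivative is
  d(omega) = sum_{i<j} d(g_{ij}) ∧ dx_i ∧ dx_j = sum_{i<j, k} (∂g_{ij}/∂x_k) dx_k ∧ dx_i ∧ dx_j.
Expand each term, using dx_k ∧ dx_i ∧ dx_j = sgn(permutation) dx_{(a)} ∧ dx_{(b)} ∧ dx_{(c)} with (a < b < c) sorted:
  d(x*z + x - 3*y*z) includes (∂/∂z)(x*z + x - 3*y*z) dz = (x - 3*y) dz, which multiplied by dx ∧ dy gives (x - 3*y) dx ∧ dy ∧ dz
  d(-3*y^2 - 3*z^2) includes (∂/∂y)(-3*y^2 - 3*z^2) dy = (-6*y) dy, which multiplied by dx ∧ dz gives (6*y) dx ∧ dy ∧ dz
Collecting like 3-forms: d(omega) = (x + 3*y) dx ∧ dy ∧ dz.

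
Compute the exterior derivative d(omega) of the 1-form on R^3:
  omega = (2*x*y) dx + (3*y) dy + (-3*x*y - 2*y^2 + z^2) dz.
d(omega) = (-2*x) dx ∧ dy + (-3*y) dx ∧ dz + (-3*x - 4*y) dy ∧ dz

For a 1-form omega = sum_i f_i dx_i, the exterior derivative is
  d(omega) = sum_{i < j} (∂f_j/∂x_i - ∂f_i/∂x_j) dx_i ∧ dx_j.
  coefficient of dx ∧ dy: ∂f_2/∂x - ∂f_1/∂y = ∂(3*y)/∂x - ∂(2*x*y)/∂y = -2*x
  coefficient of dx ∧ dz: ∂f_3/∂x - ∂f_1/∂z = ∂(-3*x*y - 2*y^2 + z^2)/∂x - ∂(2*x*y)/∂z = -3*y
  coefficient of dy ∧ dz: ∂f_3/∂y - ∂f_2/∂z = ∂(-3*x*y - 2*y^2 + z^2)/∂y - ∂(3*y)/∂z = -3*x - 4*y
Assembling: d(omega) = (-2*x) dx ∧ dy + (-3*y) dx ∧ dz + (-3*x - 4*y) dy ∧ dz.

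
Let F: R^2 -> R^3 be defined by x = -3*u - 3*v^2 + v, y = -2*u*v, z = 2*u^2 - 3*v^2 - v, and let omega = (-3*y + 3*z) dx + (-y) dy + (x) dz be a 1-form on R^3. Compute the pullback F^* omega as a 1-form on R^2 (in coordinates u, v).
F^* omega = (-30*u^2 - 16*u*v^2 - 14*u*v + 27*v^2 + 9*v) du + (-40*u^2*v + 6*u^2 - 36*u*v^2 + 24*u*v + 3*u + 72*v^3 + 6*v^2 - 4*v) dv

Using F^*(f dg) = (f ∘ F) d(g ∘ F), substitute each coordinate x_i by F_i(u, v) in f_i, and replace dx_i by d F_i = (∂F_i/∂u) du + (∂F_i/∂v) dv.
  For the x component: f_1(F) = 6*u^2 + 6*u*v - 9*v^2 - 3*v; d F_1 = (-3) du + (1 - 6*v) dv
  For the y component: f_2(F) = 2*u*v; d F_2 = (-2*v) du + (-2*u) dv
  For the z component: f_3(F) = -3*u - 3*v^2 + v; d F_3 = (4*u) du + (-6*v - 1) dv
Combining and collecting du, dv coefficients:
  coeff of du: -30*u^2 - 16*u*v^2 - 14*u*v + 27*v^2 + 9*v
  coeff of dv: -40*u^2*v + 6*u^2 - 36*u*v^2 + 24*u*v + 3*u + 72*v^3 + 6*v^2 - 4*v
F^* omega = (-30*u^2 - 16*u*v^2 - 14*u*v + 27*v^2 + 9*v) du + (-40*u^2*v + 6*u^2 - 36*u*v^2 + 24*u*v + 3*u + 72*v^3 + 6*v^2 - 4*v) dv.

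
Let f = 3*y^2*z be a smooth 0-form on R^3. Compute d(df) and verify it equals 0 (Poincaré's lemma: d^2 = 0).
d(df) = 0

Step 1: df = sum_i (∂f/∂x_i) dx_i = (0) dx + (6*y*z) dy + (3*y^2) dz.
Step 2: Apply d again. Using the 1-form formula, the coefficient of dx ∧ dy in d(df) is ∂^2 f/∂x ∂y - ∂^2 f/∂y ∂x = (0) - (0) = 0 (equality of mixed partials for smooth f).
Similarly for dx ∧ dz and dy ∧ dz — all coefficients vanish. So d(df) = 0.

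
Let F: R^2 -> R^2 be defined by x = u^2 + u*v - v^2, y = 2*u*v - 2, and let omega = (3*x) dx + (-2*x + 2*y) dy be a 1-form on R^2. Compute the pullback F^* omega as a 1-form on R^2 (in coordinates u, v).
F^* omega = (6*u^3 + 5*u^2*v + u*v^2 + v^3 - 8*v) du + (-u^3 + u^2*v - 5*u*v^2 - 8*u + 6*v^3) dv

Using F^*(f dg) = (f ∘ F) d(g ∘ F), substitute each coordinate x_i by F_i(u, v) in f_i, and replace dx_i by d F_i = (∂F_i/∂u) du + (∂F_i/∂v) dv.
  For the x component: f_1(F) = 3*u^2 + 3*u*v - 3*v^2; d F_1 = (2*u + v) du + (u - 2*v) dv
  For the y component: f_2(F) = -2*u^2 + 2*u*v + 2*v^2 - 4; d F_2 = (2*v) du + (2*u) dv
Combining and collecting du, dv coefficients:
  coeff of du: 6*u^3 + 5*u^2*v + u*v^2 + v^3 - 8*v
  coeff of dv: -u^3 + u^2*v - 5*u*v^2 - 8*u + 6*v^3
F^* omega = (6*u^3 + 5*u^2*v + u*v^2 + v^3 - 8*v) du + (-u^3 + u^2*v - 5*u*v^2 - 8*u + 6*v^3) dv.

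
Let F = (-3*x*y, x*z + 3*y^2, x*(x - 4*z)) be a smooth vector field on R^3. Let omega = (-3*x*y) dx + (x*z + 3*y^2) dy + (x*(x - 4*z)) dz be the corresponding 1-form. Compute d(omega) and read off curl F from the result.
d(omega) = (-x) dy ∧ dz + (-2*x + 4*z) dz ∧ dx + (3*x + z) dx ∧ dy; curl F = (-x, -2*x + 4*z, 3*x + z)

d omega = sum_{i<j} (∂f_j/∂x_i - ∂f_i/∂x_j) dx_i ∧ dx_j. Under the identification (dy ∧ dz, dz ∧ dx, dx ∧ dy) ↔ (e_x, e_y, e_z), the coefficients are exactly the components of curl F. Compute:
  ∂R/∂y - ∂Q/∂z = (0) - (x) = -x
  ∂P/∂z - ∂R/∂x = (0) - (2*x - 4*z) = -2*x + 4*z
  ∂Q/∂x - ∂P/∂y = (z) - (-3*x) = 3*x + z.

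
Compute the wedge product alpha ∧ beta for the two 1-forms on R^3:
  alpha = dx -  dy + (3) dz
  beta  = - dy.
alpha ∧ beta = (-1) dx ∧ dy + (3) dy ∧ dz

Distribute the wedge, using dx_i ∧ dx_j = -dx_j ∧ dx_i and dx_i ∧ dx_i = 0. For each pair (i, j) with i < j, the coefficient of dx_i ∧ dx_j in alpha ∧ beta is (alpha_i * beta_j - alpha_j * beta_i). Collecting: alpha ∧ beta = (-1) dx ∧ dy + (3) dy ∧ dz.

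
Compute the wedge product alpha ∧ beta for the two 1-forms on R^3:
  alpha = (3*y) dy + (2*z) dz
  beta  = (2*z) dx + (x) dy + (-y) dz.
alpha ∧ beta = (-6*y*z) dx ∧ dy + (-2*x*z - 3*y^2) dy ∧ dz + (-4*z^2) dx ∧ dz

Distribute the wedge, using dx_i ∧ dx_j = -dx_j ∧ dx_i and dx_i ∧ dx_i = 0. For each pair (i, j) with i < j, the coefficient of dx_i ∧ dx_j in alpha ∧ beta is (alpha_i * beta_j - alpha_j * beta_i). Collecting: alpha ∧ beta = (-6*y*z) dx ∧ dy + (-2*x*z - 3*y^2) dy ∧ dz + (-4*z^2) dx ∧ dz.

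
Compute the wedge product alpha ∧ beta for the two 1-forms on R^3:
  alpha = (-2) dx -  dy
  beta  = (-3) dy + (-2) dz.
alpha ∧ beta = (6) dx ∧ dy + (4) dx ∧ dz + (2) dy ∧ dz

Distribute the wedge, using dx_i ∧ dx_j = -dx_j ∧ dx_i and dx_i ∧ dx_i = 0. For each pair (i, j) with i < j, the coefficient of dx_i ∧ dx_j in alpha ∧ beta is (alpha_i * beta_j - alpha_j * beta_i). Collecting: alpha ∧ beta = (6) dx ∧ dy + (4) dx ∧ dz + (2) dy ∧ dz.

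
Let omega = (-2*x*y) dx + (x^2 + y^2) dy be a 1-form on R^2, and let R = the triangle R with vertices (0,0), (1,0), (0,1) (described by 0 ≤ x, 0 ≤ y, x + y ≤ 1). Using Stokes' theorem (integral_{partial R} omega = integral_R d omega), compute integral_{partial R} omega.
integral_(partial R) omega = 2/3

Stokes: integral_partial_R omega = integral_R d omega with d omega = (∂Q/∂x - ∂P/∂y) dx ∧ dy.
  ∂Q/∂x = 2*x
  ∂P/∂y = -2*x
  integrand = ∂Q/∂x - ∂P/∂y = 4*x.
Integrating over R: integral_0^1 integral_0^{1-x} (4*x) dy dx = 2/3.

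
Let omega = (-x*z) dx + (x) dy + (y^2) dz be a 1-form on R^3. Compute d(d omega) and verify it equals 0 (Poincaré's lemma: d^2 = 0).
d(d omega) = 0

Step 1: d omega = sum_{i<j} (∂f_j/∂x_i - ∂f_i/∂x_j) dx_i ∧ dx_j:
  coeff of dx ∧ dy: 1
  coeff of dx ∧ dz: x
  coeff of dy ∧ dz: 2*y
Step 2: Apply d again to each 2-form coefficient. The only possible 3-form in R^3 is dx ∧ dy ∧ dz, with coefficient
  ∂(coeff of dy∧dz)/∂x - ∂(coeff of dx∧dz)/∂y + ∂(coeff of dx∧dy)/∂z
  = ∂/∂x (2*y) - ∂/∂y (x) + ∂/∂z (1).
Each of these terms simplifies to sums of mixed partials that cancel in pairs. The result is 0 (by equality of mixed partials for smooth functions — Schwarz / Clairaut).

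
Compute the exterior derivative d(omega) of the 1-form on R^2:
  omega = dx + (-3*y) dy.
d(omega) = 0

For a 1-form omega = sum_i f_i dx_i, the exterior derivative is
  d(omega) = sum_{i < j} (∂f_j/∂x_i - ∂f_i/∂x_j) dx_i ∧ dx_j.

Assembling: d(omega) = 0.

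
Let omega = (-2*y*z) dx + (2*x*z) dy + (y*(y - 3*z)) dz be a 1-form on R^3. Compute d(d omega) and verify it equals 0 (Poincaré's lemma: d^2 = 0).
d(d omega) = 0

Step 1: d omega = sum_{i<j} (∂f_j/∂x_i - ∂f_i/∂x_j) dx_i ∧ dx_j:
  coeff of dx ∧ dy: 4*z
  coeff of dx ∧ dz: 2*y
  coeff of dy ∧ dz: -2*x + 2*y - 3*z
Step 2: Apply d again to each 2-form coefficient. The only possible 3-form in R^3 is dx ∧ dy ∧ dz, with coefficient
  ∂(coeff of dy∧dz)/∂x - ∂(coeff of dx∧dz)/∂y + ∂(coeff of dx∧dy)/∂z
  = ∂/∂x (-2*x + 2*y - 3*z) - ∂/∂y (2*y) + ∂/∂z (4*z).
Each of these terms simplifies to sums of mixed partials that cancel in pairs. The result is 0 (by equality of mixed partials for smooth functions — Schwarz / Clairaut).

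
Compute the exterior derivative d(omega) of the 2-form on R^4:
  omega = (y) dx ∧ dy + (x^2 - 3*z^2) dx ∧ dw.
d(omega) = (6*z) dx ∧ dz ∧ dw

For a 2-form omega = sum_{i<j} g_{ij} dx_i ∧ dx_j, the exterior derivative is
  d(omega) = sum_{i<j} d(g_{ij}) ∧ dx_i ∧ dx_j = sum_{i<j, k} (∂g_{ij}/∂x_k) dx_k ∧ dx_i ∧ dx_j.
Expand each term, using dx_k ∧ dx_i ∧ dx_j = sgn(permutation) dx_{(a)} ∧ dx_{(b)} ∧ dx_{(c)} with (a < b < c) sorted:
  d(x^2 - 3*z^2) includes (∂/∂z)(x^2 - 3*z^2) dz = (-6*z) dz, which multiplied by dx ∧ dw gives (6*z) dx ∧ dz ∧ dw
Collecting like 3-forms: d(omega) = (6*z) dx ∧ dz ∧ dw.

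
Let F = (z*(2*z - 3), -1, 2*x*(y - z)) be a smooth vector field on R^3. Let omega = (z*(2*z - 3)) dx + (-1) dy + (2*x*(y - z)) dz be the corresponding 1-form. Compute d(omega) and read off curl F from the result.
d(omega) = (2*x) dy ∧ dz + (-2*y + 6*z - 3) dz ∧ dx + (0) dx ∧ dy; curl F = (2*x, -2*y + 6*z - 3, 0)

d omega = sum_{i<j} (∂f_j/∂x_i - ∂f_i/∂x_j) dx_i ∧ dx_j. Under the identification (dy ∧ dz, dz ∧ dx, dx ∧ dy) ↔ (e_x, e_y, e_z), the coefficients are exactly the components of curl F. Compute:
  ∂R/∂y - ∂Q/∂z = (2*x) - (0) = 2*x
  ∂P/∂z - ∂R/∂x = (4*z - 3) - (2*y - 2*z) = -2*y + 6*z - 3
  ∂Q/∂x - ∂P/∂y = (0) - (0) = 0.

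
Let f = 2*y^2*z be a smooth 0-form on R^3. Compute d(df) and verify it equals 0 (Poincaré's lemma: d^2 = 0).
d(df) = 0

Step 1: df = sum_i (∂f/∂x_i) dx_i = (0) dx + (4*y*z) dy + (2*y^2) dz.
Step 2: Apply d again. Using the 1-form formula, the coefficient of dx ∧ dy in d(df) is ∂^2 f/∂x ∂y - ∂^2 f/∂y ∂x = (0) - (0) = 0 (equality of mixed partials for smooth f).
Similarly for dx ∧ dz and dy ∧ dz — all coefficients vanish. So d(df) = 0.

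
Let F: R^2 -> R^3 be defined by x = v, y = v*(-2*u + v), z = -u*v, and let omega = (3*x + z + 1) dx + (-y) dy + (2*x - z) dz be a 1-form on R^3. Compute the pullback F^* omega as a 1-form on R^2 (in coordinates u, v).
F^* omega = (v^2*(-5*u + 2*v - 2)) du + (-5*u^2*v + 6*u*v^2 - 3*u*v - 2*v^3 + 3*v + 1) dv

Using F^*(f dg) = (f ∘ F) d(g ∘ F), substitute each coordinate x_i by F_i(u, v) in f_i, and replace dx_i by d F_i = (∂F_i/∂u) du + (∂F_i/∂v) dv.
  For the x component: f_1(F) = -u*v + 3*v + 1; d F_1 = (0) du + (1) dv
  For the y component: f_2(F) = v*(2*u - v); d F_2 = (-2*v) du + (-2*u + 2*v) dv
  For the z component: f_3(F) = v*(u + 2); d F_3 = (-v) du + (-u) dv
Combining and collecting du, dv coefficients:
  coeff of du: v^2*(-5*u + 2*v - 2)
  coeff of dv: -5*u^2*v + 6*u*v^2 - 3*u*v - 2*v^3 + 3*v + 1
F^* omega = (v^2*(-5*u + 2*v - 2)) du + (-5*u^2*v + 6*u*v^2 - 3*u*v - 2*v^3 + 3*v + 1) dv.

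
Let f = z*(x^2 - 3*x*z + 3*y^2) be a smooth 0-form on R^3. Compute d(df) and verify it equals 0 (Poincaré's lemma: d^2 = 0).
d(df) = 0

Step 1: df = sum_i (∂f/∂x_i) dx_i = (z*(2*x - 3*z)) dx + (6*y*z) dy + (x^2 - 6*x*z + 3*y^2) dz.
Step 2: Apply d again. Using the 1-form formula, the coefficient of dx ∧ dy in d(df) is ∂^2 f/∂x ∂y - ∂^2 f/∂y ∂x = (0) - (0) = 0 (equality of mixed partials for smooth f).
Similarly for dx ∧ dz and dy ∧ dz — all coefficients vanish. So d(df) = 0.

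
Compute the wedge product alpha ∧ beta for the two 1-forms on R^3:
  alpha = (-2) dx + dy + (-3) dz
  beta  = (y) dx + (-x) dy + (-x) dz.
alpha ∧ beta = (2*x - y) dx ∧ dy + (2*x + 3*y) dx ∧ dz + (-4*x) dy ∧ dz

Distribute the wedge, using dx_i ∧ dx_j = -dx_j ∧ dx_i and dx_i ∧ dx_i = 0. For each pair (i, j) with i < j, the coefficient of dx_i ∧ dx_j in alpha ∧ beta is (alpha_i * beta_j - alpha_j * beta_i). Collecting: alpha ∧ beta = (2*x - y) dx ∧ dy + (2*x + 3*y) dx ∧ dz + (-4*x) dy ∧ dz.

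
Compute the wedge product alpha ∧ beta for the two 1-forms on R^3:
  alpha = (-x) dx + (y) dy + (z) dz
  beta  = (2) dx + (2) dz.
alpha ∧ beta = (-2*x - 2*z) dx ∧ dz + (-2*y) dx ∧ dy + (2*y) dy ∧ dz

Distribute the wedge, using dx_i ∧ dx_j = -dx_j ∧ dx_i and dx_i ∧ dx_i = 0. For each pair (i, j) with i < j, the coefficient of dx_i ∧ dx_j in alpha ∧ beta is (alpha_i * beta_j - alpha_j * beta_i). Collecting: alpha ∧ beta = (-2*x - 2*z) dx ∧ dz + (-2*y) dx ∧ dy + (2*y) dy ∧ dz.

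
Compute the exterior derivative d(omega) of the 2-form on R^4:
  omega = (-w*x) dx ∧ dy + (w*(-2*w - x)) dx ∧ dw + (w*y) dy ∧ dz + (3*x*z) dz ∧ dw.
d(omega) = (-x) dx ∧ dy ∧ dw + (y) dy ∧ dz ∧ dw + (3*z) dx ∧ dz ∧ dw

For a 2-form omega = sum_{i<j} g_{ij} dx_i ∧ dx_j, the exterior derivative is
  d(omega) = sum_{i<j} d(g_{ij}) ∧ dx_i ∧ dx_j = sum_{i<j, k} (∂g_{ij}/∂x_k) dx_k ∧ dx_i ∧ dx_j.
Expand each term, using dx_k ∧ dx_i ∧ dx_j = sgn(permutation) dx_{(a)} ∧ dx_{(b)} ∧ dx_{(c)} with (a < b < c) sorted:
  d(-w*x) includes (∂/∂w)(-w*x) dw = (-x) dw, which multiplied by dx ∧ dy gives (-x) dx ∧ dy ∧ dw
  d(w*y) includes (∂/∂w)(w*y) dw = (y) dw, which multiplied by dy ∧ dz gives (y) dy ∧ dz ∧ dw
  d(3*x*z) includes (∂/∂x)(3*x*z) dx = (3*z) dx, which multiplied by dz ∧ dw gives (3*z) dx ∧ dz ∧ dw
Collecting like 3-forms: d(omega) = (-x) dx ∧ dy ∧ dw + (y) dy ∧ dz ∧ dw + (3*z) dx ∧ dz ∧ dw.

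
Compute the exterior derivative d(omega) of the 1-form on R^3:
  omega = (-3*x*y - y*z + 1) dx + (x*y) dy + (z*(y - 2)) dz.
d(omega) = (3*x + y + z) dx ∧ dy + (y) dx ∧ dz + (z) dy ∧ dz

For a 1-form omega = sum_i f_i dx_i, the exterior derivative is
  d(omega) = sum_{i < j} (∂f_j/∂x_i - ∂f_i/∂x_j) dx_i ∧ dx_j.
  coefficient of dx ∧ dy: ∂f_2/∂x - ∂f_1/∂y = ∂(x*y)/∂x - ∂(-3*x*y - y*z + 1)/∂y = 3*x + y + z
  coefficient of dx ∧ dz: ∂f_3/∂x - ∂f_1/∂z = ∂(z*(y - 2))/∂x - ∂(-3*x*y - y*z + 1)/∂z = y
  coefficient of dy ∧ dz: ∂f_3/∂y - ∂f_2/∂z = ∂(z*(y - 2))/∂y - ∂(x*y)/∂z = z
Assembling: d(omega) = (3*x + y + z) dx ∧ dy + (y) dx ∧ dz + (z) dy ∧ dz.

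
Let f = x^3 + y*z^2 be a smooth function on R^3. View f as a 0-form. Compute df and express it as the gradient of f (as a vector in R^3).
df = (3*x^2) dx + (z^2) dy + (2*y*z) dz; grad f = (3*x^2, z^2, 2*y*z)

For a 0-form f, d f = (∂f/∂x) dx + (∂f/∂y) dy + (∂f/∂z) dz. The components of the vector representation are exactly the entries of grad f in Cartesian coordinates:
  ∂f/∂x = 3*x^2
  ∂f/∂y = z^2
  ∂f/∂z = 2*y*z.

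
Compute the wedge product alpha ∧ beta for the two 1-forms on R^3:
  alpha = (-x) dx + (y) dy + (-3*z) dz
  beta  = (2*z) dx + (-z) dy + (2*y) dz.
alpha ∧ beta = (z*(x - 2*y)) dx ∧ dy + (-2*x*y + 6*z^2) dx ∧ dz + (2*y^2 - 3*z^2) dy ∧ dz

Distribute the wedge, using dx_i ∧ dx_j = -dx_j ∧ dx_i and dx_i ∧ dx_i = 0. For each pair (i, j) with i < j, the coefficient of dx_i ∧ dx_j in alpha ∧ beta is (alpha_i * beta_j - alpha_j * beta_i). Collecting: alpha ∧ beta = (z*(x - 2*y)) dx ∧ dy + (-2*x*y + 6*z^2) dx ∧ dz + (2*y^2 - 3*z^2) dy ∧ dz.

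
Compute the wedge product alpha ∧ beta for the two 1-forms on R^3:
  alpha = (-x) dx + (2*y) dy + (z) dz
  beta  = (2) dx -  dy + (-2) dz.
alpha ∧ beta = (x - 4*y) dx ∧ dy + (2*x - 2*z) dx ∧ dz + (-4*y + z) dy ∧ dz

Distribute the wedge, using dx_i ∧ dx_j = -dx_j ∧ dx_i and dx_i ∧ dx_i = 0. For each pair (i, j) with i < j, the coefficient of dx_i ∧ dx_j in alpha ∧ beta is (alpha_i * beta_j - alpha_j * beta_i). Collecting: alpha ∧ beta = (x - 4*y) dx ∧ dy + (2*x - 2*z) dx ∧ dz + (-4*y + z) dy ∧ dz.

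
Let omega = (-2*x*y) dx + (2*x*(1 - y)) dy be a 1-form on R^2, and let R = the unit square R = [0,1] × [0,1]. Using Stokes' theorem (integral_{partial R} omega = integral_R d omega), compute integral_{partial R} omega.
integral_(partial R) omega = 2

Stokes: integral_partial_R omega = integral_R d omega with d omega = (∂Q/∂x - ∂P/∂y) dx ∧ dy.
  ∂Q/∂x = 2 - 2*y
  ∂P/∂y = -2*x
  integrand = ∂Q/∂x - ∂P/∂y = 2*x - 2*y + 2.
Integrating over R: integral_0^1 integral_0^1 (2*x - 2*y + 2) dx dy = 2.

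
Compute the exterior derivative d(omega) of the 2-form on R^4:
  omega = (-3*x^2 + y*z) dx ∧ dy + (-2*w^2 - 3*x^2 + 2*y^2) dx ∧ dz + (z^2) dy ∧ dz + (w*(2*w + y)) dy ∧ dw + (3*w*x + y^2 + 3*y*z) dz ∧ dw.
d(omega) = (-3*y) dx ∧ dy ∧ dz + (-w) dx ∧ dz ∧ dw + (2*y + 3*z) dy ∧ dz ∧ dw

For a 2-form omega = sum_{i<j} g_{ij} dx_i ∧ dx_j, the exterior derivative is
  d(omega) = sum_{i<j} d(g_{ij}) ∧ dx_i ∧ dx_j = sum_{i<j, k} (∂g_{ij}/∂x_k) dx_k ∧ dx_i ∧ dx_j.
Expand each term, using dx_k ∧ dx_i ∧ dx_j = sgn(permutation) dx_{(a)} ∧ dx_{(b)} ∧ dx_{(c)} with (a < b < c) sorted:
  d(-3*x^2 + y*z) includes (∂/∂z)(-3*x^2 + y*z) dz = (y) dz, which multiplied by dx ∧ dy gives (y) dx ∧ dy ∧ dz
  d(-2*w^2 - 3*x^2 + 2*y^2) includes (∂/∂y)(-2*w^2 - 3*x^2 + 2*y^2) dy = (4*y) dy, which multiplied by dx ∧ dz gives (-4*y) dx ∧ dy ∧ dz
  d(-2*w^2 - 3*x^2 + 2*y^2) includes (∂/∂w)(-2*w^2 - 3*x^2 + 2*y^2) dw = (-4*w) dw, which multiplied by dx ∧ dz gives (-4*w) dx ∧ dz ∧ dw
  d(3*w*x + y^2 + 3*y*z) includes (∂/∂x)(3*w*x + y^2 + 3*y*z) dx = (3*w) dx, which multiplied by dz ∧ dw gives (3*w) dx ∧ dz ∧ dw
  d(3*w*x + y^2 + 3*y*z) includes (∂/∂y)(3*w*x + y^2 + 3*y*z) dy = (2*y + 3*z) dy, which multiplied by dz ∧ dw gives (2*y + 3*z) dy ∧ dz ∧ dw
Collecting like 3-forms: d(omega) = (-3*y) dx ∧ dy ∧ dz + (-w) dx ∧ dz ∧ dw + (2*y + 3*z) dy ∧ dz ∧ dw.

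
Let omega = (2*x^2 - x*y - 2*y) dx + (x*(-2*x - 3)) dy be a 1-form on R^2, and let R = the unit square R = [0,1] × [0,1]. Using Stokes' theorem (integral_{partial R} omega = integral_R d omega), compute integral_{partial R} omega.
integral_(partial R) omega = -5/2

Stokes: integral_partial_R omega = integral_R d omega with d omega = (∂Q/∂x - ∂P/∂y) dx ∧ dy.
  ∂Q/∂x = -4*x - 3
  ∂P/∂y = -x - 2
  integrand = ∂Q/∂x - ∂P/∂y = -3*x - 1.
Integrating over R: integral_0^1 integral_0^1 (-3*x - 1) dx dy = -5/2.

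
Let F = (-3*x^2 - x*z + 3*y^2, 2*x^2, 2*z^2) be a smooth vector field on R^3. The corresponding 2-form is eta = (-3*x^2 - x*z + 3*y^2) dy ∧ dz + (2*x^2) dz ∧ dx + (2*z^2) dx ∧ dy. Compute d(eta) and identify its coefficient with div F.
d(eta) = (-6*x + 3*z) dx ∧ dy ∧ dz; div F = -6*x + 3*z

For a 2-form in R^3 of the form above, applying d gives a 3-form with coefficient ∂P/∂x + ∂Q/∂y + ∂R/∂z:
  ∂P/∂x = -6*x - z
  ∂Q/∂y = 0
  ∂R/∂z = 4*z
Sum = -6*x + 3*z, which is exactly div F.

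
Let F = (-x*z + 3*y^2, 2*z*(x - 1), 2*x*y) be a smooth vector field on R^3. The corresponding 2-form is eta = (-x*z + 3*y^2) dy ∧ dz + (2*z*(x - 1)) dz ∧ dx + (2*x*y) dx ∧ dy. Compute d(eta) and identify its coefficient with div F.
d(eta) = (-z) dx ∧ dy ∧ dz; div F = -z

For a 2-form in R^3 of the form above, applying d gives a 3-form with coefficient ∂P/∂x + ∂Q/∂y + ∂R/∂z:
  ∂P/∂x = -z
  ∂Q/∂y = 0
  ∂R/∂z = 0
Sum = -z, which is exactly div F.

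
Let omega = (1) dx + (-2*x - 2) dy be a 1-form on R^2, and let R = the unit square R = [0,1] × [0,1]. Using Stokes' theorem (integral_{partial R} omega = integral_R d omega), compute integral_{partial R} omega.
integral_(partial R) omega = -2

Stokes: integral_partial_R omega = integral_R d omega with d omega = (∂Q/∂x - ∂P/∂y) dx ∧ dy.
  ∂Q/∂x = -2
  ∂P/∂y = 0
  integrand = ∂Q/∂x - ∂P/∂y = -2.
Integrating over R: integral_0^1 integral_0^1 (-2) dx dy = -2.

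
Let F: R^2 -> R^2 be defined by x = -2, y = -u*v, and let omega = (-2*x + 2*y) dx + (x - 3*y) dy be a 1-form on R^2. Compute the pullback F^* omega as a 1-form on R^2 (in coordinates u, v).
F^* omega = (v*(-3*u*v + 2)) du + (u*(-3*u*v + 2)) dv

Using F^*(f dg) = (f ∘ F) d(g ∘ F), substitute each coordinate x_i by F_i(u, v) in f_i, and replace dx_i by d F_i = (∂F_i/∂u) du + (∂F_i/∂v) dv.
  For the x component: f_1(F) = -2*u*v + 4; d F_1 = (0) du + (0) dv
  For the y component: f_2(F) = 3*u*v - 2; d F_2 = (-v) du + (-u) dv
Combining and collecting du, dv coefficients:
  coeff of du: v*(-3*u*v + 2)
  coeff of dv: u*(-3*u*v + 2)
F^* omega = (v*(-3*u*v + 2)) du + (u*(-3*u*v + 2)) dv.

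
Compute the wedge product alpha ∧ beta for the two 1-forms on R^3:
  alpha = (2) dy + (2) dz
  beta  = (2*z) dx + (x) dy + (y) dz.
alpha ∧ beta = (-4*z) dx ∧ dy + (-2*x + 2*y) dy ∧ dz + (-4*z) dx ∧ dz

Distribute the wedge, using dx_i ∧ dx_j = -dx_j ∧ dx_i and dx_i ∧ dx_i = 0. For each pair (i, j) with i < j, the coefficient of dx_i ∧ dx_j in alpha ∧ beta is (alpha_i * beta_j - alpha_j * beta_i). Collecting: alpha ∧ beta = (-4*z) dx ∧ dy + (-2*x + 2*y) dy ∧ dz + (-4*z) dx ∧ dz.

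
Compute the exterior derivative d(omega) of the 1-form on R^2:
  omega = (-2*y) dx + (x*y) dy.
d(omega) = (y + 2) dx ∧ dy

For a 1-form omega = sum_i f_i dx_i, the exterior derivative is
  d(omega) = sum_{i < j} (∂f_j/∂x_i - ∂f_i/∂x_j) dx_i ∧ dx_j.
  coefficient of dx ∧ dy: ∂f_2/∂x - ∂f_1/∂y = ∂(x*y)/∂x - ∂(-2*y)/∂y = y + 2
Assembling: d(omega) = (y + 2) dx ∧ dy.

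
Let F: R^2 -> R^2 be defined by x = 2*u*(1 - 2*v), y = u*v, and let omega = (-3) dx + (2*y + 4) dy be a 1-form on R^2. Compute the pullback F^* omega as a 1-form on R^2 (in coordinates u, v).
F^* omega = (2*u*v^2 + 16*v - 6) du + (2*u*(u*v + 8)) dv

Using F^*(f dg) = (f ∘ F) d(g ∘ F), substitute each coordinate x_i by F_i(u, v) in f_i, and replace dx_i by d F_i = (∂F_i/∂u) du + (∂F_i/∂v) dv.
  For the x component: f_1(F) = -3; d F_1 = (2 - 4*v) du + (-4*u) dv
  For the y component: f_2(F) = 2*u*v + 4; d F_2 = (v) du + (u) dv
Combining and collecting du, dv coefficients:
  coeff of du: 2*u*v^2 + 16*v - 6
  coeff of dv: 2*u*(u*v + 8)
F^* omega = (2*u*v^2 + 16*v - 6) du + (2*u*(u*v + 8)) dv.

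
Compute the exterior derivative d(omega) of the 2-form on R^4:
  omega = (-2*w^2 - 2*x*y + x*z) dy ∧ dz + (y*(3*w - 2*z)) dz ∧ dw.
d(omega) = (-2*y + z) dx ∧ dy ∧ dz + (-w - 2*z) dy ∧ dz ∧ dw

For a 2-form omega = sum_{i<j} g_{ij} dx_i ∧ dx_j, the exterior derivative is
  d(omega) = sum_{i<j} d(g_{ij}) ∧ dx_i ∧ dx_j = sum_{i<j, k} (∂g_{ij}/∂x_k) dx_k ∧ dx_i ∧ dx_j.
Expand each term, using dx_k ∧ dx_i ∧ dx_j = sgn(permutation) dx_{(a)} ∧ dx_{(b)} ∧ dx_{(c)} with (a < b < c) sorted:
  d(-2*w^2 - 2*x*y + x*z) includes (∂/∂x)(-2*w^2 - 2*x*y + x*z) dx = (-2*y + z) dx, which multiplied by dy ∧ dz gives (-2*y + z) dx ∧ dy ∧ dz
  d(-2*w^2 - 2*x*y + x*z) includes (∂/∂w)(-2*w^2 - 2*x*y + x*z) dw = (-4*w) dw, which multiplied by dy ∧ dz gives (-4*w) dy ∧ dz ∧ dw
  d(y*(3*w - 2*z)) includes (∂/∂y)(y*(3*w - 2*z)) dy = (3*w - 2*z) dy, which multiplied by dz ∧ dw gives (3*w - 2*z) dy ∧ dz ∧ dw
Collecting like 3-forms: d(omega) = (-2*y + z) dx ∧ dy ∧ dz + (-w - 2*z) dy ∧ dz ∧ dw.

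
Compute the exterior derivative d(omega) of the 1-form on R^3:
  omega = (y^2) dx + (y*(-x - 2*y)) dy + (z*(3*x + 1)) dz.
d(omega) = (-3*y) dx ∧ dy + (3*z) dx ∧ dz

For a 1-form omega = sum_i f_i dx_i, the exterior derivative is
  d(omega) = sum_{i < j} (∂f_j/∂x_i - ∂f_i/∂x_j) dx_i ∧ dx_j.
  coefficient of dx ∧ dy: ∂f_2/∂x - ∂f_1/∂y = ∂(y*(-x - 2*y))/∂x - ∂(y^2)/∂y = -3*y
  coefficient of dx ∧ dz: ∂f_3/∂x - ∂f_1/∂z = ∂(z*(3*x + 1))/∂x - ∂(y^2)/∂z = 3*z
Assembling: d(omega) = (-3*y) dx ∧ dy + (3*z) dx ∧ dz.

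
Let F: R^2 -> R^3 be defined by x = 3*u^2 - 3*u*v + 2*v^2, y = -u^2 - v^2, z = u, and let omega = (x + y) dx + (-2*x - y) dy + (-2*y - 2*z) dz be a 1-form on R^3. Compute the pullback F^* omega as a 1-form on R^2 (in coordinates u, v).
F^* omega = (22*u^3 - 36*u^2*v + 2*u^2 + 21*u*v^2 - 2*u - 3*v^3 + 2*v^2) du + (-6*u^3 + 27*u^2*v - 27*u*v^2 + 10*v^3) dv

Using F^*(f dg) = (f ∘ F) d(g ∘ F), substitute each coordinate x_i by F_i(u, v) in f_i, and replace dx_i by d F_i = (∂F_i/∂u) du + (∂F_i/∂v) dv.
  For the x component: f_1(F) = 2*u^2 - 3*u*v + v^2; d F_1 = (6*u - 3*v) du + (-3*u + 4*v) dv
  For the y component: f_2(F) = -5*u^2 + 6*u*v - 3*v^2; d F_2 = (-2*u) du + (-2*v) dv
  For the z component: f_3(F) = 2*u^2 - 2*u + 2*v^2; d F_3 = (1) du + (0) dv
Combining and collecting du, dv coefficients:
  coeff of du: 22*u^3 - 36*u^2*v + 2*u^2 + 21*u*v^2 - 2*u - 3*v^3 + 2*v^2
  coeff of dv: -6*u^3 + 27*u^2*v - 27*u*v^2 + 10*v^3
F^* omega = (22*u^3 - 36*u^2*v + 2*u^2 + 21*u*v^2 - 2*u - 3*v^3 + 2*v^2) du + (-6*u^3 + 27*u^2*v - 27*u*v^2 + 10*v^3) dv.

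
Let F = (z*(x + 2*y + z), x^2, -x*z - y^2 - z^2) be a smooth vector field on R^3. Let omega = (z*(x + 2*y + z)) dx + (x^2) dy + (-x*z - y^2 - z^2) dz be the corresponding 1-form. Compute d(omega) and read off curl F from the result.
d(omega) = (-2*y) dy ∧ dz + (x + 2*y + 3*z) dz ∧ dx + (2*x - 2*z) dx ∧ dy; curl F = (-2*y, x + 2*y + 3*z, 2*x - 2*z)

d omega = sum_{i<j} (∂f_j/∂x_i - ∂f_i/∂x_j) dx_i ∧ dx_j. Under the identification (dy ∧ dz, dz ∧ dx, dx ∧ dy) ↔ (e_x, e_y, e_z), the coefficients are exactly the components of curl F. Compute:
  ∂R/∂y - ∂Q/∂z = (-2*y) - (0) = -2*y
  ∂P/∂z - ∂R/∂x = (x + 2*y + 2*z) - (-z) = x + 2*y + 3*z
  ∂Q/∂x - ∂P/∂y = (2*x) - (2*z) = 2*x - 2*z.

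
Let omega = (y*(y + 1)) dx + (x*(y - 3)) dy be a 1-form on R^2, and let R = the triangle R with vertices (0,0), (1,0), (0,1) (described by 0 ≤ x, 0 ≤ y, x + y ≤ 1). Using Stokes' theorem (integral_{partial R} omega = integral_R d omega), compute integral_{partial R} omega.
integral_(partial R) omega = -13/6

Stokes: integral_partial_R omega = integral_R d omega with d omega = (∂Q/∂x - ∂P/∂y) dx ∧ dy.
  ∂Q/∂x = y - 3
  ∂P/∂y = 2*y + 1
  integrand = ∂Q/∂x - ∂P/∂y = -y - 4.
Integrating over R: integral_0^1 integral_0^{1-x} (-y - 4) dy dx = -13/6.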